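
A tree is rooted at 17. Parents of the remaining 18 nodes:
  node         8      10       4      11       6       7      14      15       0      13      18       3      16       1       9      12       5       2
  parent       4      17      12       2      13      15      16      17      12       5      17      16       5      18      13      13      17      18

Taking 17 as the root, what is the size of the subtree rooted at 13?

The subtree rooted at 13 contains: 13, 12, 9, 6, 0, 4, 8 — 7 nodes.

7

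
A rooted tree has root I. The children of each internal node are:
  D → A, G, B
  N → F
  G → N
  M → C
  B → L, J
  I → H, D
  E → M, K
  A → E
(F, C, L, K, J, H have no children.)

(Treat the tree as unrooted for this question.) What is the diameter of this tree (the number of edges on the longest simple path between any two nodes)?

BFS from C reaches F last, at distance 7; BFS from F confirms no node is farther.
Path: C - M - E - A - D - G - N - F.

7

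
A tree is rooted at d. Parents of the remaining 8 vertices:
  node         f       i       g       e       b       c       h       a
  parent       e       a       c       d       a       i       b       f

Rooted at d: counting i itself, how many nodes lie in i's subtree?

Descendants of i (including itself): i, c, g. That's 3.

3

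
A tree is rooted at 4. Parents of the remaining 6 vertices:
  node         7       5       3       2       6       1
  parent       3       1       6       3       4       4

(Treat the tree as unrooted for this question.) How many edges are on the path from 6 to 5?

Walking from 6: 6 - 4 - 1 - 5. Length 3.

3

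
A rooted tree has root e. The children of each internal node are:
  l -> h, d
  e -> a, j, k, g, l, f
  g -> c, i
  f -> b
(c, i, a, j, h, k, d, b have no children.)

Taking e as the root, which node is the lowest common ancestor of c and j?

e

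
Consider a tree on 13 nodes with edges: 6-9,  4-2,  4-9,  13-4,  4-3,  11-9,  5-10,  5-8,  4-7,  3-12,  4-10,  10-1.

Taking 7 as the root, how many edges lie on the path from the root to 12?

3

Climbing from 12 to the root: 12 – 3 – 4 – 7. That's 3 steps.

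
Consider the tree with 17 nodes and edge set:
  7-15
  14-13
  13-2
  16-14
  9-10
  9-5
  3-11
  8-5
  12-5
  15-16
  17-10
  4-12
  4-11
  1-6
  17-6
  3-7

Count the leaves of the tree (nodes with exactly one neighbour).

Exactly 3 nodes have a single neighbour: 1, 2, 8.

3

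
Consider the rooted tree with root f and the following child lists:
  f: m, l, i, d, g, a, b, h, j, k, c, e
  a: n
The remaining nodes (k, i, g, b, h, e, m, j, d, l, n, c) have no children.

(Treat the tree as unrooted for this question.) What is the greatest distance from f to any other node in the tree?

2

The node farthest from f is n, via f–a–n — 2 edges.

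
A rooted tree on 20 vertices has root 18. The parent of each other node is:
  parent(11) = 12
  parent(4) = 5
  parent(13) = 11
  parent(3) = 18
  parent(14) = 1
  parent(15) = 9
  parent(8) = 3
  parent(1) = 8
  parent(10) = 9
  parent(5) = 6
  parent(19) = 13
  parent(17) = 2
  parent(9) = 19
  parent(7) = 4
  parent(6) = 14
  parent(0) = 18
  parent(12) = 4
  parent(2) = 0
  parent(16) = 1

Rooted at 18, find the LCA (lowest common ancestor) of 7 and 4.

4

7's ancestor chain is 7, 4, 5, 6, 14, 1, 8, 3, 18 and 4's is 4, 5, 6, 14, 1, 8, 3, 18; they first meet at 4.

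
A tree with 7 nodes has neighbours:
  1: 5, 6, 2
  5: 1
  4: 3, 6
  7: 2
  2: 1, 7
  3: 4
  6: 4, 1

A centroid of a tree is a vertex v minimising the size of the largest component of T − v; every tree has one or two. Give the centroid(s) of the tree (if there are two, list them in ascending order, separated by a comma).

1

If 1 is removed the pieces have sizes 3, 2, 1, all ≤ ⌊7/2⌋ = 3.
No neighbour of 1 does as well, so 1 is the unique centroid.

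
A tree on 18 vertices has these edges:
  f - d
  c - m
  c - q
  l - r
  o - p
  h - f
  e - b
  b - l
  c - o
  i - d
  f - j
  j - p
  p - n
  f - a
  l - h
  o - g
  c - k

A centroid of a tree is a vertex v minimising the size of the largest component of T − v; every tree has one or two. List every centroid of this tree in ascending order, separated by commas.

Delete j: the remaining components have sizes 9, 8. Max 9 ≤ 9, so j is a centroid.
f is adjacent to j and is also a centroid (the largest component after removing it is likewise 9).

f, j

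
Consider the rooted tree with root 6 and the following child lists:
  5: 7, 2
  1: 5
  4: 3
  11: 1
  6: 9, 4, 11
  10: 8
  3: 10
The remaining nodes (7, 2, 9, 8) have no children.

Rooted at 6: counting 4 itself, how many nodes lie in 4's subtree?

4

Descendants of 4 (including itself): 4, 3, 10, 8. That's 4.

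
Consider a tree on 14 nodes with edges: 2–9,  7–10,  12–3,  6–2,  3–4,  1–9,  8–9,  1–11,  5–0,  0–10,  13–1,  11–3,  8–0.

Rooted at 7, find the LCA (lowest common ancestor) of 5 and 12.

Ancestors of 5 (toward the root): 5, 0, 10, 7.
Ancestors of 12: 12, 3, 11, 1, 9, 8, 0, 10, 7.
The deepest node appearing in both lists is 0.

0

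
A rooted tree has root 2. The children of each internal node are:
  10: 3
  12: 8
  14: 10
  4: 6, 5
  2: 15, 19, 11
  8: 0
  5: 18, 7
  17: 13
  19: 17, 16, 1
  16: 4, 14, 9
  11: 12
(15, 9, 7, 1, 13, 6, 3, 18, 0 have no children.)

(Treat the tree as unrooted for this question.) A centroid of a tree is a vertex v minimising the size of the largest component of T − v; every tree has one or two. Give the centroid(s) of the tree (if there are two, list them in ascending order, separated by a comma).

16, 19

Delete 19: the remaining components have sizes 10, 6, 2, 1. Max 10 ≤ 10, so 19 is a centroid.
Its neighbour 16 also leaves a largest component of size 10, so both are centroids.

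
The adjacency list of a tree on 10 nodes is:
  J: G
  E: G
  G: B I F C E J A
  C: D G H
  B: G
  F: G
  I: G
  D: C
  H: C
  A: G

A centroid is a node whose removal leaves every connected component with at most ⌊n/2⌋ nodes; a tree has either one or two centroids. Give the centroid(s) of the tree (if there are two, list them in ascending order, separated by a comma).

Delete G: the remaining components have sizes 3, 1, 1, 1, 1, 1, 1. Max 3 ≤ 5, so G is a centroid.
No neighbour of G does as well, so G is the unique centroid.

G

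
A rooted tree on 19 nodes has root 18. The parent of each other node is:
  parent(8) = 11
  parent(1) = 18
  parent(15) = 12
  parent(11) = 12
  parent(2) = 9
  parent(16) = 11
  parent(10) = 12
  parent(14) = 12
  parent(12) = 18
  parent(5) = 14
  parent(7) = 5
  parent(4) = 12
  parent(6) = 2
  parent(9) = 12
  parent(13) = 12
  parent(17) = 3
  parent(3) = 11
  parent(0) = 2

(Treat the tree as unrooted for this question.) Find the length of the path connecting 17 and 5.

5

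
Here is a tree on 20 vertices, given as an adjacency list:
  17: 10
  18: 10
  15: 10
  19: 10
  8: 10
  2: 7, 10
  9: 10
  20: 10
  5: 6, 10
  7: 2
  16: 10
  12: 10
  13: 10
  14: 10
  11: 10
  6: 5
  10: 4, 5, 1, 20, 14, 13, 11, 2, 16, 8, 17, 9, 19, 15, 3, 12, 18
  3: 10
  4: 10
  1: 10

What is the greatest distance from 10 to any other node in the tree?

The node farthest from 10 is 7 (6 also at distance 2), via 10-2-7 — 2 edges.

2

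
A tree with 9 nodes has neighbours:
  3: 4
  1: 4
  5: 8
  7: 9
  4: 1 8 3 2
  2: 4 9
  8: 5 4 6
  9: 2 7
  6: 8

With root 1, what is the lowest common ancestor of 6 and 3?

4

6's ancestor chain is 6, 8, 4, 1 and 3's is 3, 4, 1; they first meet at 4.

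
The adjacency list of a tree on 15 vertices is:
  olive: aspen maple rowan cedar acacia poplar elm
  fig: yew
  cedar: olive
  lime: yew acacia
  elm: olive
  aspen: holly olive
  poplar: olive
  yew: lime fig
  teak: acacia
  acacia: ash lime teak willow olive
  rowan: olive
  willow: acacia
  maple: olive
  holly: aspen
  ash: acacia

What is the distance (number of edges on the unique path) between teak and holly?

4

teak–acacia–olive–aspen–holly: 4 edges.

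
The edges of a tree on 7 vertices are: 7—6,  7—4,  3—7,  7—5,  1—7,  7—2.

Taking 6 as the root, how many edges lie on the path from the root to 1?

2

Climbing from 1 to the root: 1 → 7 → 6. That's 2 steps.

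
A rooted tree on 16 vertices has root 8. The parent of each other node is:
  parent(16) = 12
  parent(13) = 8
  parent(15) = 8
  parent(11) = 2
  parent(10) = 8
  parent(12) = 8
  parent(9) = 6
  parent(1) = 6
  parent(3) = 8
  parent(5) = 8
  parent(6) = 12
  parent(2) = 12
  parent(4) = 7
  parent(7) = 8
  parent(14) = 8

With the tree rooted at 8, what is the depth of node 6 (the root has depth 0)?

8 → 12 → 6 — 2 edges.

2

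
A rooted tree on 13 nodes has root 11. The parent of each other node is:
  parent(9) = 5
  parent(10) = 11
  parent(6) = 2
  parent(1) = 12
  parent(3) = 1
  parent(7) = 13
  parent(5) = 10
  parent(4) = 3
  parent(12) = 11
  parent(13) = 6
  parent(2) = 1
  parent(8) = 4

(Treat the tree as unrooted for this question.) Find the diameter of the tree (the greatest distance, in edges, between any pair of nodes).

9

A longest path is 9 – 5 – 10 – 11 – 12 – 1 – 2 – 6 – 13 – 7, with 9 edges.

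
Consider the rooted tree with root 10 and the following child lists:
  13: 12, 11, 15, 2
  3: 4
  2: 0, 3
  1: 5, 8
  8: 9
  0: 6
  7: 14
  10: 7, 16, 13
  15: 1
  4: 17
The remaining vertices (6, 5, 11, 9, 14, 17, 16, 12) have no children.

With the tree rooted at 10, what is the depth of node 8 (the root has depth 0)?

4

Climbing from 8 to the root: 8 – 1 – 15 – 13 – 10. That's 4 steps.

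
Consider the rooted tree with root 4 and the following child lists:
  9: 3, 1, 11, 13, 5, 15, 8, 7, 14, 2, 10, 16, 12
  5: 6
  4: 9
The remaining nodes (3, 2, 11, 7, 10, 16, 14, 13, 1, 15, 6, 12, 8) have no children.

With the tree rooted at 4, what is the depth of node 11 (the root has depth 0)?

4–9–11 — 2 edges.

2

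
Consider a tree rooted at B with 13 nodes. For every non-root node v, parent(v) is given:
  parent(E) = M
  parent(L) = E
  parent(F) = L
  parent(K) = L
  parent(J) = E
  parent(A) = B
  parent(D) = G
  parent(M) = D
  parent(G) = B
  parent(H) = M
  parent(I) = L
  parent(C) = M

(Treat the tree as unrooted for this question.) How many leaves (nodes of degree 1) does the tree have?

7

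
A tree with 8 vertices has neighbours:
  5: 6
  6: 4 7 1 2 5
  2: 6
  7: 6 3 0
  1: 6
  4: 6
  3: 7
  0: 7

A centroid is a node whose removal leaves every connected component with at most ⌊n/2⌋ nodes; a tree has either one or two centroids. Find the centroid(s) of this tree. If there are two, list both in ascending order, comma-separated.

6

Delete 6: the remaining components have sizes 3, 1, 1, 1, 1. Max 3 ≤ 4, so 6 is a centroid.
Every other node leaves some component of size > 4, so the centroid is unique.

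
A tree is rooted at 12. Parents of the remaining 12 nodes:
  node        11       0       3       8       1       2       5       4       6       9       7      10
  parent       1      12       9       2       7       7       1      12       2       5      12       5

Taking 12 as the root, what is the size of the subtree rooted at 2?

3

Descendants of 2 (including itself): 2, 6, 8. That's 3.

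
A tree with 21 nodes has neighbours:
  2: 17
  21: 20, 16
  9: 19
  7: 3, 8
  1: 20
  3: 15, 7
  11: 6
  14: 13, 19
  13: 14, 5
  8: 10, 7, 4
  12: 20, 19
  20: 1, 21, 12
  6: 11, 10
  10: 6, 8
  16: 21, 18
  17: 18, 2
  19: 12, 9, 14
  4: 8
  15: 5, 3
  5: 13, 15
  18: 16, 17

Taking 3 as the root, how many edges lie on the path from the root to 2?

12

3 – 15 – 5 – 13 – 14 – 19 – 12 – 20 – 21 – 16 – 18 – 17 – 2 — 12 edges.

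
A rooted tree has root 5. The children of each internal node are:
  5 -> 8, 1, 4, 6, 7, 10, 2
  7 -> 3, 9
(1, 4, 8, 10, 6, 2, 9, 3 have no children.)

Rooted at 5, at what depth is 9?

Climbing from 9 to the root: 9 – 7 – 5. That's 2 steps.

2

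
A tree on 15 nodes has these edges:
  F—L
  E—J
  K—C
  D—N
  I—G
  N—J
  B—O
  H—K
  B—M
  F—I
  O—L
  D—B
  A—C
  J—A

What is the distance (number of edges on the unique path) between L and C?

7

L–O–B–D–N–J–A–C: 7 edges.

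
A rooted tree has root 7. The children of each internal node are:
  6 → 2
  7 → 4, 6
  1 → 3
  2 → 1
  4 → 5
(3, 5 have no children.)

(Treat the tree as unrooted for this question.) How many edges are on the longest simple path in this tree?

6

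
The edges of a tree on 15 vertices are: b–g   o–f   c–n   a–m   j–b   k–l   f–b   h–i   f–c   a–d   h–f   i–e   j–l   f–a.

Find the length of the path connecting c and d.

3

The path is c - f - a - d, which has 3 edges.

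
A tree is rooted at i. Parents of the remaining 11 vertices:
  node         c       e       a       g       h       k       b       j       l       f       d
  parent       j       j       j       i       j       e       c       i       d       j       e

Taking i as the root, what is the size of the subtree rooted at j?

The subtree rooted at j contains: j, e, h, c, a, f, k, d, b, l — 10 nodes.

10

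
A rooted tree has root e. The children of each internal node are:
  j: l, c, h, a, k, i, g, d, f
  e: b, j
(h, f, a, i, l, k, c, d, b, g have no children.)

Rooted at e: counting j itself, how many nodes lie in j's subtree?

The subtree rooted at j contains: j, g, h, l, d, a, i, f, k, c — 10 nodes.

10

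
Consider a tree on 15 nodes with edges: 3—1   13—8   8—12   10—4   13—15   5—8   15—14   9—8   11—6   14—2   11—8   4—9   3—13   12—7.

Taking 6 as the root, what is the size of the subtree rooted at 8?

The subtree rooted at 8 contains: 8, 9, 13, 5, 12, 4, 15, 3, 7, 10, 14, 1, 2 — 13 nodes.

13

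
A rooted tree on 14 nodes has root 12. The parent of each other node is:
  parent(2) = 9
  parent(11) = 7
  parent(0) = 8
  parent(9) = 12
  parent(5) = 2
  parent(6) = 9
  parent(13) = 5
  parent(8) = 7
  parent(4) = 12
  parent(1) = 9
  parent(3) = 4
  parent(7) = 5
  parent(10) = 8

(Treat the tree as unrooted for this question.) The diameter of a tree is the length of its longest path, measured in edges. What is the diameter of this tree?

8

BFS from 10 reaches 3 last, at distance 8; BFS from 3 confirms no node is farther.
Path: 10 – 8 – 7 – 5 – 2 – 9 – 12 – 4 – 3.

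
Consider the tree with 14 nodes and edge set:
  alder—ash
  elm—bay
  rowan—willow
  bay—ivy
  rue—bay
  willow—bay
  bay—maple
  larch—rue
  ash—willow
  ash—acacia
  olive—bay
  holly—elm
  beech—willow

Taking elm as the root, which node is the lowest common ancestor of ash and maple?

bay

ash's ancestor chain is ash, willow, bay, elm and maple's is maple, bay, elm; they first meet at bay.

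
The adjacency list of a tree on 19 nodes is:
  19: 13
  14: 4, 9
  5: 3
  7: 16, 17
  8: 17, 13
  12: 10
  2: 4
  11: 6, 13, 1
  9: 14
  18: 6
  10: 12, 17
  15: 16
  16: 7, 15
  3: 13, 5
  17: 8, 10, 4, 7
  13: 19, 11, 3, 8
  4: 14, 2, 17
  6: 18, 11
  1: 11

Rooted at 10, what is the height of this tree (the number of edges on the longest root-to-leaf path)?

A deepest node is 18, reached by 10 – 17 – 8 – 13 – 11 – 6 – 18.
That path has 6 edges, so the height is 6.

6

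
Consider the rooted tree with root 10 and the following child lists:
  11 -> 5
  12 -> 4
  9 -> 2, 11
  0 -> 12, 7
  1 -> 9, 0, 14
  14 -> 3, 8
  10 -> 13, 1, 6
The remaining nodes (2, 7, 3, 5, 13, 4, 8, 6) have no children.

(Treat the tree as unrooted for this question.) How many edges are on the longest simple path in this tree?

BFS from 5 reaches 4 last, at distance 6; BFS from 4 confirms no node is farther.
Path: 5 – 11 – 9 – 1 – 0 – 12 – 4.

6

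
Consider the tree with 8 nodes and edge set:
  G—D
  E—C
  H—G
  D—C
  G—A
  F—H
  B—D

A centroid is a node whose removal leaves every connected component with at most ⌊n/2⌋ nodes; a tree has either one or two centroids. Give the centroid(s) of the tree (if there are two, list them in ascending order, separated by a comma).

D, G

Delete G: the remaining components have sizes 4, 2, 1. Max 4 ≤ 4, so G is a centroid.
Its neighbour D also leaves a largest component of size 4, so both are centroids.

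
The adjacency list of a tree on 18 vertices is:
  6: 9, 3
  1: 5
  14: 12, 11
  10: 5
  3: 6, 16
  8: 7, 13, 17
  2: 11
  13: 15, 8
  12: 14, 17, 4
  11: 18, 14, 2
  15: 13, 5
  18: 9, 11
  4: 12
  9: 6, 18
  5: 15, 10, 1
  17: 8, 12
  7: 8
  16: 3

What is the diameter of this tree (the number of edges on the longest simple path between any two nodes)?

A longest path is 1 - 5 - 15 - 13 - 8 - 17 - 12 - 14 - 11 - 18 - 9 - 6 - 3 - 16, with 13 edges.

13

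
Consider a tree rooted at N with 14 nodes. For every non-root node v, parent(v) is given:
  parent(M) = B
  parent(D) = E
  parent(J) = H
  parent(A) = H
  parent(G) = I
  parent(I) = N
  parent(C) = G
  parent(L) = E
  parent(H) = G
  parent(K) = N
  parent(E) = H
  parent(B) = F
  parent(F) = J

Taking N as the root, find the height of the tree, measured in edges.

7

A deepest node is M, reached by N → I → G → H → J → F → B → M.
That path has 7 edges, so the height is 7.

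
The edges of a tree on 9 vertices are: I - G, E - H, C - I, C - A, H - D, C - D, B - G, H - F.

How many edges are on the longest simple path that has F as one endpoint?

6

A farthest node from F is B.
The path F – H – D – C – I – G – B has 6 edges.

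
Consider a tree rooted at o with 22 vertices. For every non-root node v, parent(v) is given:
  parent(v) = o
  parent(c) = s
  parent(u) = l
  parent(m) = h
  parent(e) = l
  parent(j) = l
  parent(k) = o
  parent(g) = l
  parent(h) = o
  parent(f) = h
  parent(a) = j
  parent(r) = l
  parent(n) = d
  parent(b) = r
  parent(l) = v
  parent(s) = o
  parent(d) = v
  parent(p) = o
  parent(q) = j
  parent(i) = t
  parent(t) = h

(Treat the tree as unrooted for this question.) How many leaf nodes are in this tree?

13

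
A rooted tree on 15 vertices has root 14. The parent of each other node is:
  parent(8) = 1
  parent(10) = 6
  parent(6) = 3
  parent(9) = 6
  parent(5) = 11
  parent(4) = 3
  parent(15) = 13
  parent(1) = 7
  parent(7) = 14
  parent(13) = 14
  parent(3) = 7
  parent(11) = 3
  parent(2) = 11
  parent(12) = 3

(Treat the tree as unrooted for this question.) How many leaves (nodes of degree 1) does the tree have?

8

The leaves are 2, 4, 5, 8, 9, 10, 12, 15.
That is 8 leaves.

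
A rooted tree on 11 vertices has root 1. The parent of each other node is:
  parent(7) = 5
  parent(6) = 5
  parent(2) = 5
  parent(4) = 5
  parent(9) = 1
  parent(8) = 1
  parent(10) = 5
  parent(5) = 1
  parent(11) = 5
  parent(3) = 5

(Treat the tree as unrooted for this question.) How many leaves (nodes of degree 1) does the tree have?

9

Exactly 9 nodes have a single neighbour: 2, 3, 4, 6, 7, 8, 9, 10, 11.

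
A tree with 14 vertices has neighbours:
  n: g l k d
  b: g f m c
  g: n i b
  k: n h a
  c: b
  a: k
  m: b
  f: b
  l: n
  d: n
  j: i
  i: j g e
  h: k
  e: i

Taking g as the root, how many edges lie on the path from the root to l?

2

Path from g to l: g – n – l, which has 2 edges.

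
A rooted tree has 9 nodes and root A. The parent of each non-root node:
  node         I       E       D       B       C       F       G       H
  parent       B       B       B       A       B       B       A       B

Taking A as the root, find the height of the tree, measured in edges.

A deepest node is C, reached by A – B – C.
That path has 2 edges, so the height is 2.

2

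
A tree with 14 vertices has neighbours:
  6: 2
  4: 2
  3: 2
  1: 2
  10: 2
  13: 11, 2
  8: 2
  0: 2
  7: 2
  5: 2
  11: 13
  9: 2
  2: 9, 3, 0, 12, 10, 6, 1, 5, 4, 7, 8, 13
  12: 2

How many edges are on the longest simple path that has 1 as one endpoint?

3

The node farthest from 1 is 11, via 1–2–13–11 — 3 edges.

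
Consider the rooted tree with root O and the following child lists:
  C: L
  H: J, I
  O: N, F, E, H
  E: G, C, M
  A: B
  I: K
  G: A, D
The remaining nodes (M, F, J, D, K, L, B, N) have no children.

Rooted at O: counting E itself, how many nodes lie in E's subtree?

The subtree rooted at E contains: E, M, G, C, A, D, L, B — 8 nodes.

8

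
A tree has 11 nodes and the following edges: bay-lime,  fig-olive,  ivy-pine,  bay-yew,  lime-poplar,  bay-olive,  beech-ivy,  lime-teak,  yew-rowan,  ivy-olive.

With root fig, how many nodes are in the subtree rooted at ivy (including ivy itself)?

3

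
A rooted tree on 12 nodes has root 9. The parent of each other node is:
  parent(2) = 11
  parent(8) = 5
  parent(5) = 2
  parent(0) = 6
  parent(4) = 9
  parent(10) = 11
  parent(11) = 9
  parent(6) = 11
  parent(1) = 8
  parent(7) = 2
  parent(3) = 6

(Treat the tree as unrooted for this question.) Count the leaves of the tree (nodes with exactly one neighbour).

Degree-1 nodes: 0, 1, 3, 4, 7, 10 — 6 of them.

6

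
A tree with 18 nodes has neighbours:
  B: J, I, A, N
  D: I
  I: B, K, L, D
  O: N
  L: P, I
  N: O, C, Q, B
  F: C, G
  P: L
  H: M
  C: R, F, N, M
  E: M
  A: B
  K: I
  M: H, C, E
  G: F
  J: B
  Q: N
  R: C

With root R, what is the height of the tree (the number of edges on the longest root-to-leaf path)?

6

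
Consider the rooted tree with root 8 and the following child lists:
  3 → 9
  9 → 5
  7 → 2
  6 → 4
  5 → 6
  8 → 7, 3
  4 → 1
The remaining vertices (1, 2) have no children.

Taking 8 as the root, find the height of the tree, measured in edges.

6

The longest root-to-leaf path is 8-3-9-5-6-4-1 (6 edges).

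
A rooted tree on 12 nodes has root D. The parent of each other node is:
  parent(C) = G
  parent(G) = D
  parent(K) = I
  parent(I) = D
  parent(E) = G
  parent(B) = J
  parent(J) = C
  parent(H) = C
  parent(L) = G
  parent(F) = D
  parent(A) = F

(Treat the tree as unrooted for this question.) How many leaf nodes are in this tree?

6

Degree-1 nodes: A, B, E, H, K, L — 6 of them.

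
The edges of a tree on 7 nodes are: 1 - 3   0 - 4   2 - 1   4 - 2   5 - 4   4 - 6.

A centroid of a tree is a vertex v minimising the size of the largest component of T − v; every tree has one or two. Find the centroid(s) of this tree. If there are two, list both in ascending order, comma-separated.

4

If 4 is removed the pieces have sizes 3, 1, 1, 1, all ≤ ⌊7/2⌋ = 3.
Every other node leaves some component of size > 3, so the centroid is unique.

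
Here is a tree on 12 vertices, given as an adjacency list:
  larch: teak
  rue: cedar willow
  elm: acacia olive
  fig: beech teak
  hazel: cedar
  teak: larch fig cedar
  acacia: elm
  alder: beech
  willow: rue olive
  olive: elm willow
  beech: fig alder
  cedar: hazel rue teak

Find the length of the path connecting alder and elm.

alder–beech–fig–teak–cedar–rue–willow–olive–elm: 8 edges.

8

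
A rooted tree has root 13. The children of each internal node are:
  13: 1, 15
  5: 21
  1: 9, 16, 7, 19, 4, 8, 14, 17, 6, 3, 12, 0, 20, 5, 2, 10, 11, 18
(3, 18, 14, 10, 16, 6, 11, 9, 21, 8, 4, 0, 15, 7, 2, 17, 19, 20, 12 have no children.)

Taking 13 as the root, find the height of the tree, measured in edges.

The longest root-to-leaf path is 13 → 1 → 5 → 21 (3 edges).

3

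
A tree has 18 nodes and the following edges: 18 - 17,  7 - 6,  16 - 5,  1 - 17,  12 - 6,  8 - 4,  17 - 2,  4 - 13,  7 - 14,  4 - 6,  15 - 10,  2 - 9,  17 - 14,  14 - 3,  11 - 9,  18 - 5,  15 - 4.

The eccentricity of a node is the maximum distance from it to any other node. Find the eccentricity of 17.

6

Distances from 17 peak at 6, attained at 10.
17 – 14 – 7 – 6 – 4 – 15 – 10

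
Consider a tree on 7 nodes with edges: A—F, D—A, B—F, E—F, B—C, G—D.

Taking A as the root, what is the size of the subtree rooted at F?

4

The subtree rooted at F contains: F, B, E, C — 4 nodes.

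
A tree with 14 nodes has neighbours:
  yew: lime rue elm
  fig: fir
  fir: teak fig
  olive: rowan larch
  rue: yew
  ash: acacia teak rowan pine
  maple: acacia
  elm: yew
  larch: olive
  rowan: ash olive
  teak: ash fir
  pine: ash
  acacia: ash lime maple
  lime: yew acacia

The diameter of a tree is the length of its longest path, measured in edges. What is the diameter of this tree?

7

Starting from rue, a farthest node is fig at distance 7.
One longest path: rue - yew - lime - acacia - ash - teak - fir - fig.
So the diameter is 7.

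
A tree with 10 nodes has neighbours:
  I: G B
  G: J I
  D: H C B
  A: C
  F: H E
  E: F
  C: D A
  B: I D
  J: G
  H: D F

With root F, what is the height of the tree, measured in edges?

6

A deepest node is J, reached by F–H–D–B–I–G–J.
That path has 6 edges, so the height is 6.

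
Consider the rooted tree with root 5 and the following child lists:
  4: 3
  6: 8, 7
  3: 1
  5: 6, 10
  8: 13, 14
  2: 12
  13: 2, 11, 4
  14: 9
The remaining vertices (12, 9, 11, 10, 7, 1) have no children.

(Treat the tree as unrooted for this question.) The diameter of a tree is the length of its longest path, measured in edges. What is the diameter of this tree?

A longest path is 10–5–6–8–13–4–3–1, with 7 edges.

7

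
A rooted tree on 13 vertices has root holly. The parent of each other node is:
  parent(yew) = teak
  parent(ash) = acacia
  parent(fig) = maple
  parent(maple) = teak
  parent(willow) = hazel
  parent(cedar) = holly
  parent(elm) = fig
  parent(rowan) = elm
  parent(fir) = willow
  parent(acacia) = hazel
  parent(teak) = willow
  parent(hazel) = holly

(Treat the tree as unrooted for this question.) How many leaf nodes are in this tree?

Exactly 5 nodes have a single neighbour: ash, cedar, fir, rowan, yew.

5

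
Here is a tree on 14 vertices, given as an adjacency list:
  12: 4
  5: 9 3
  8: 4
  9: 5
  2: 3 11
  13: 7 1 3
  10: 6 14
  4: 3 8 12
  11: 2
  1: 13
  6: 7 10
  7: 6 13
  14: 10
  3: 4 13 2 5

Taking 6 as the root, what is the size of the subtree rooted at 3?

Descendants of 3 (including itself): 3, 5, 4, 2, 9, 12, 8, 11. That's 8.

8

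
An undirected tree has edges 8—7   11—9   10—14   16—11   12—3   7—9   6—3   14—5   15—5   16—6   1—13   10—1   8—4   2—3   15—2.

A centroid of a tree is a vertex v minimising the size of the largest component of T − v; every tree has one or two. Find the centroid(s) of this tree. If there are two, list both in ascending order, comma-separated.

3

If 3 is removed the pieces have sizes 7, 7, 1, all ≤ ⌊16/2⌋ = 8.
Every other node leaves some component of size > 8, so the centroid is unique.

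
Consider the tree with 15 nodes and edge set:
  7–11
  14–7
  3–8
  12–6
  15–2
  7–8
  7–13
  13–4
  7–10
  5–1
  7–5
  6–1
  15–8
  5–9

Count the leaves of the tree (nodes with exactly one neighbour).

8

Exactly 8 nodes have a single neighbour: 2, 3, 4, 9, 10, 11, 12, 14.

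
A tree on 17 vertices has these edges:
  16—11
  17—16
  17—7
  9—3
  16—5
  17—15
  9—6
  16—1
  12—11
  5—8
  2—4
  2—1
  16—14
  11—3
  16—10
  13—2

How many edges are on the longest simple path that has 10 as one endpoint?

5

Distances from 10 peak at 5, attained at 6.
10 – 16 – 11 – 3 – 9 – 6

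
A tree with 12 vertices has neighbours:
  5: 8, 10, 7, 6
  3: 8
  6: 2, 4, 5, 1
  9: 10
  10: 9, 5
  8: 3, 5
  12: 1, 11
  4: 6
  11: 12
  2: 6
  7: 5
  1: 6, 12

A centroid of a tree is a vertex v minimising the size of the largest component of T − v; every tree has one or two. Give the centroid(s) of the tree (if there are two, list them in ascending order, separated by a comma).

5, 6

Removing 5 splits the tree into components of sizes 6, 2, 2, 1; the largest is 6 ≤ ⌊12/2⌋ = 6.
Its neighbour 6 also leaves a largest component of size 6, so both are centroids.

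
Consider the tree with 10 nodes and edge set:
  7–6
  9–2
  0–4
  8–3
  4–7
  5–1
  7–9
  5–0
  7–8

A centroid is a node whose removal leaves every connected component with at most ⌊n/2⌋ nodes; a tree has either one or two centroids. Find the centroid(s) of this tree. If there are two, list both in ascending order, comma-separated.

Delete 7: the remaining components have sizes 4, 2, 2, 1. Max 4 ≤ 5, so 7 is a centroid.
No neighbour of 7 does as well, so 7 is the unique centroid.

7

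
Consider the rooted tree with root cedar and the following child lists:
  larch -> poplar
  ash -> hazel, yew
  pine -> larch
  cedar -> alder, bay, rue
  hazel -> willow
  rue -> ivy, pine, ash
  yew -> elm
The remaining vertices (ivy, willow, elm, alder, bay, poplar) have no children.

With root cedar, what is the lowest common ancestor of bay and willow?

Path bay→root: bay cedar; path willow→root: willow hazel ash rue cedar.
First common node: cedar.

cedar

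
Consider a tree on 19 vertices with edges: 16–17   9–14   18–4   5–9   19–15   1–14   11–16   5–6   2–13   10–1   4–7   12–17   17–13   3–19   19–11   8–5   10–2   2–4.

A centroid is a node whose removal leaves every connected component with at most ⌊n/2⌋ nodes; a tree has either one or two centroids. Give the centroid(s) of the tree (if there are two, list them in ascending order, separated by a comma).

Delete 2: the remaining components have sizes 8, 7, 3. Max 8 ≤ 9, so 2 is a centroid.
Every other node leaves some component of size > 9, so the centroid is unique.

2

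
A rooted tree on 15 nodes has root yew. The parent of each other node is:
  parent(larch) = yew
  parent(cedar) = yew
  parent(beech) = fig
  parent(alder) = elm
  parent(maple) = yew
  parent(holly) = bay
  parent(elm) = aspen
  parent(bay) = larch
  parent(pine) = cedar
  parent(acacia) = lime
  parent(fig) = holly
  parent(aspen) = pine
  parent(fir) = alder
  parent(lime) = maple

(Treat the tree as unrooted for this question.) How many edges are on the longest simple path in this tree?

BFS from beech reaches fir last, at distance 11; BFS from fir confirms no node is farther.
Path: beech - fig - holly - bay - larch - yew - cedar - pine - aspen - elm - alder - fir.

11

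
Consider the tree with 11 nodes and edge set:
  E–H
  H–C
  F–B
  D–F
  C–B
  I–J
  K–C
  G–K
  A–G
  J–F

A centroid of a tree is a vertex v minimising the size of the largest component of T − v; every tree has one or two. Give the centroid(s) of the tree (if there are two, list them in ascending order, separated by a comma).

C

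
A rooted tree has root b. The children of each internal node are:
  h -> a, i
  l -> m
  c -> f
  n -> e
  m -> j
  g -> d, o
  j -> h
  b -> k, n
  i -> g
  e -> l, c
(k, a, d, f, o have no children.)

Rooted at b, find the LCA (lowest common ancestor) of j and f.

j's ancestor chain is j, m, l, e, n, b and f's is f, c, e, n, b; they first meet at e.

e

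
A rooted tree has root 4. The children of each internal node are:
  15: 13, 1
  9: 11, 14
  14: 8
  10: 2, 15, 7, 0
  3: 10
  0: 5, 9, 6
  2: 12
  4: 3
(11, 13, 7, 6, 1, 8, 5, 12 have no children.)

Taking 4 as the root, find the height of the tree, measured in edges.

6

8 sits deepest: 4–3–10–0–9–14–8 — 6 edges from the root.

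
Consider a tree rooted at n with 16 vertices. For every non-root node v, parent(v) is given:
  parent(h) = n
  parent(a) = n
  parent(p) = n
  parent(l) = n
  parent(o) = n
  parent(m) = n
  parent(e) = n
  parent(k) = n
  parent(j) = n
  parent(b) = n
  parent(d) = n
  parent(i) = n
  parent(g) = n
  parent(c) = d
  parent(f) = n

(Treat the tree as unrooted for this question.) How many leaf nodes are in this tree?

14

Exactly 14 nodes have a single neighbour: a, b, c, e, f, g, h, i, j, k, l, m, o, p.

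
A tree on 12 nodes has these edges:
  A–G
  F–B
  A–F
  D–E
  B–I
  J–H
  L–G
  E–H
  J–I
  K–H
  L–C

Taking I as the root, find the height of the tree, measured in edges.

6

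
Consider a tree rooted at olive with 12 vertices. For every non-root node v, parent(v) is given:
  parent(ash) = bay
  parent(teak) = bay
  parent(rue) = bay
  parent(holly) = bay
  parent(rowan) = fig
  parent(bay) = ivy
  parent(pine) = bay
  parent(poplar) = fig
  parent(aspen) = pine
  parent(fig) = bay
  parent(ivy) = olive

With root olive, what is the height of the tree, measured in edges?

4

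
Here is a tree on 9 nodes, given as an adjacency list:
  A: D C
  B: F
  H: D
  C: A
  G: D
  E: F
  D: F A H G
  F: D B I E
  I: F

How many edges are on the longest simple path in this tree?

4

Starting from C, a farthest node is B at distance 4.
One longest path: C–A–D–F–B.
So the diameter is 4.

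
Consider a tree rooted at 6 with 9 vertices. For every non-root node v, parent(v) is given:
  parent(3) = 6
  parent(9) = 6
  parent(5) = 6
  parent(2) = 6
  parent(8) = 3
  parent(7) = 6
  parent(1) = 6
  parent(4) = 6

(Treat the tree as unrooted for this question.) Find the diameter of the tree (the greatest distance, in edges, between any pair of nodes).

A longest path is 8–3–6–4, with 3 edges.

3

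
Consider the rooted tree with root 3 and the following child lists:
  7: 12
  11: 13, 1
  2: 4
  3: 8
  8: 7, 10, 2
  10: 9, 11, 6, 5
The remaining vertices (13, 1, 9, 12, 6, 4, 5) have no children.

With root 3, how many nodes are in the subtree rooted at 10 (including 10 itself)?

10's subtree: {10, 11, 5, 6, 9, 1, 13}, size 7.

7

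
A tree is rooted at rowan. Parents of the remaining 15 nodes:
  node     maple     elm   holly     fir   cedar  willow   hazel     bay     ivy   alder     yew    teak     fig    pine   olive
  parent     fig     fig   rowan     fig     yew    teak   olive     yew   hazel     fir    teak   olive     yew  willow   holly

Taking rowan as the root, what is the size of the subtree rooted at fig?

5

Descendants of fig (including itself): fig, fir, elm, maple, alder. That's 5.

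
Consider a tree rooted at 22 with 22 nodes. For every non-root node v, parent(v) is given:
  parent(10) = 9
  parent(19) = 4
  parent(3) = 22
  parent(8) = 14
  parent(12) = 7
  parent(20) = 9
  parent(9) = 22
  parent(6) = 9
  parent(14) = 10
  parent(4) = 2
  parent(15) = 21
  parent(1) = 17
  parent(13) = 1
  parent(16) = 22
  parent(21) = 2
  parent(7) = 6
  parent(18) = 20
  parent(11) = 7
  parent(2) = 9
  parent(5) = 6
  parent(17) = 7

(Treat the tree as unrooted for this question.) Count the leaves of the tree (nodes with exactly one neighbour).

10

The leaves are 3, 5, 8, 11, 12, 13, 15, 16, 18, 19.
That is 10 leaves.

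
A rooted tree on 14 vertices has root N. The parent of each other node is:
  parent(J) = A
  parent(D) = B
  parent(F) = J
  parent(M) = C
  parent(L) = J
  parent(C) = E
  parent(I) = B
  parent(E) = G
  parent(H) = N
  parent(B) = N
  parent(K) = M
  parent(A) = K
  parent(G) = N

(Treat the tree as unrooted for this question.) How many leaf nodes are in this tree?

5

Degree-1 nodes: D, F, H, I, L — 5 of them.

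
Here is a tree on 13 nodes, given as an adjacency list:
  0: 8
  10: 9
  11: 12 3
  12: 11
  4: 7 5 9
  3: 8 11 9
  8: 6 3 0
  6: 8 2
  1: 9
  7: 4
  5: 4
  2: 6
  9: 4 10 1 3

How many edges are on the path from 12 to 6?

Walking from 12: 12 – 11 – 3 – 8 – 6. Length 4.

4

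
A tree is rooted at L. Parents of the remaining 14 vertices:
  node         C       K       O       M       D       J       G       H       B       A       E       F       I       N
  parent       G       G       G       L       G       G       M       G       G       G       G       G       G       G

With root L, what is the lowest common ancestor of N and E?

N's ancestor chain is N, G, M, L and E's is E, G, M, L; they first meet at G.

G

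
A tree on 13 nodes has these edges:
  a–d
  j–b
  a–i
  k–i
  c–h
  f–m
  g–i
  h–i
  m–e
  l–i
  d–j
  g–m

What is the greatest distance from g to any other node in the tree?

5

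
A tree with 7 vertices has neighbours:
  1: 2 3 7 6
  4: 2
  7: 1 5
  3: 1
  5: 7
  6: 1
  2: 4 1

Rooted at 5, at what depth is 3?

3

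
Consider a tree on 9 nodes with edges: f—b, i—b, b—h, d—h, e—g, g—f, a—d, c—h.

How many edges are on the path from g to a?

5

Walking from g: g – f – b – h – d – a. Length 5.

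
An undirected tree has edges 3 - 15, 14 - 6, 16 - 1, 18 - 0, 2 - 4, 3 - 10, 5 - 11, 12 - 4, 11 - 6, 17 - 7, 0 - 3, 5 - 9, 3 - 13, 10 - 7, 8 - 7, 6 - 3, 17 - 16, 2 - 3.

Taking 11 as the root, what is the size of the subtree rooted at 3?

14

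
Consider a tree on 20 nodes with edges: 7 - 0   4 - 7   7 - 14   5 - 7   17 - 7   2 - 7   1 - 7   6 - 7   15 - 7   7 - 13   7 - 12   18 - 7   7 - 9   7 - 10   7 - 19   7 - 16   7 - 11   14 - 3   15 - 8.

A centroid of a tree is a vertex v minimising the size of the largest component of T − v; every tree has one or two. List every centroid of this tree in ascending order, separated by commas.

7

If 7 is removed the pieces have sizes 2, 2, 1, 1, 1, 1, 1, 1, 1, 1, 1, 1, 1, 1, 1, 1, 1, all ≤ ⌊20/2⌋ = 10.
Every other node leaves some component of size > 10, so the centroid is unique.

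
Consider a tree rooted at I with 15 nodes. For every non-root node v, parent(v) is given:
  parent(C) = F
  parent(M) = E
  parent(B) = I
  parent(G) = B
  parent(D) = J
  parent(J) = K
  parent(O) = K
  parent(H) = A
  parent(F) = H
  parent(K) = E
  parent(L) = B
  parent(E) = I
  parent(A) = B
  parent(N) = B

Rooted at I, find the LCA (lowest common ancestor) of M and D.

Path M→root: M E I; path D→root: D J K E I.
First common node: E.

E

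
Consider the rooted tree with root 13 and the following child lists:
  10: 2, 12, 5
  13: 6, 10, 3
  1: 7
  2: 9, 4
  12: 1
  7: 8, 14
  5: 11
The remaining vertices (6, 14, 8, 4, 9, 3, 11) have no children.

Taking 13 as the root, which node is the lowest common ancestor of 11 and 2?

10

Ancestors of 11 (toward the root): 11, 5, 10, 13.
Ancestors of 2: 2, 10, 13.
The deepest node appearing in both lists is 10.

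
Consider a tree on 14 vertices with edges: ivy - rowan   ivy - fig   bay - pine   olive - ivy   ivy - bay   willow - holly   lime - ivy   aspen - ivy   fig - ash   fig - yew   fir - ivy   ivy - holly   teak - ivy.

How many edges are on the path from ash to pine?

ash–fig–ivy–bay–pine: 4 edges.

4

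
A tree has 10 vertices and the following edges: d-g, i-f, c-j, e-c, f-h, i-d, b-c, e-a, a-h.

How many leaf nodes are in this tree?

Degree-1 nodes: b, g, j — 3 of them.

3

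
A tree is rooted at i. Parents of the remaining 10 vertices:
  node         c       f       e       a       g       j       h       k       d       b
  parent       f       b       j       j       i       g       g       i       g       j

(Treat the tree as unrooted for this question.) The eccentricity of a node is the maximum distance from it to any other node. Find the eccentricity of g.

4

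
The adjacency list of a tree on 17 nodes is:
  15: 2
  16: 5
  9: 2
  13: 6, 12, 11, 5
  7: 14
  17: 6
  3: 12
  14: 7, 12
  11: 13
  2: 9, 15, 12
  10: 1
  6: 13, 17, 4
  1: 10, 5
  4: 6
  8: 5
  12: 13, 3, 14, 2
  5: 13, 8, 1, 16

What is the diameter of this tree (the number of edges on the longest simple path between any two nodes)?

A longest path is 15 - 2 - 12 - 13 - 5 - 1 - 10, with 6 edges.

6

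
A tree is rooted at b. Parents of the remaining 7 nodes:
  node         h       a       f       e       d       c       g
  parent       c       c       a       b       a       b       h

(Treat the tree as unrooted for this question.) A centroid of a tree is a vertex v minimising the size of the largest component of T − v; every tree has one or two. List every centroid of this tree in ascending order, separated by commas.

If c is removed the pieces have sizes 3, 2, 2, all ≤ ⌊8/2⌋ = 4.
Every other node leaves some component of size > 4, so the centroid is unique.

c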